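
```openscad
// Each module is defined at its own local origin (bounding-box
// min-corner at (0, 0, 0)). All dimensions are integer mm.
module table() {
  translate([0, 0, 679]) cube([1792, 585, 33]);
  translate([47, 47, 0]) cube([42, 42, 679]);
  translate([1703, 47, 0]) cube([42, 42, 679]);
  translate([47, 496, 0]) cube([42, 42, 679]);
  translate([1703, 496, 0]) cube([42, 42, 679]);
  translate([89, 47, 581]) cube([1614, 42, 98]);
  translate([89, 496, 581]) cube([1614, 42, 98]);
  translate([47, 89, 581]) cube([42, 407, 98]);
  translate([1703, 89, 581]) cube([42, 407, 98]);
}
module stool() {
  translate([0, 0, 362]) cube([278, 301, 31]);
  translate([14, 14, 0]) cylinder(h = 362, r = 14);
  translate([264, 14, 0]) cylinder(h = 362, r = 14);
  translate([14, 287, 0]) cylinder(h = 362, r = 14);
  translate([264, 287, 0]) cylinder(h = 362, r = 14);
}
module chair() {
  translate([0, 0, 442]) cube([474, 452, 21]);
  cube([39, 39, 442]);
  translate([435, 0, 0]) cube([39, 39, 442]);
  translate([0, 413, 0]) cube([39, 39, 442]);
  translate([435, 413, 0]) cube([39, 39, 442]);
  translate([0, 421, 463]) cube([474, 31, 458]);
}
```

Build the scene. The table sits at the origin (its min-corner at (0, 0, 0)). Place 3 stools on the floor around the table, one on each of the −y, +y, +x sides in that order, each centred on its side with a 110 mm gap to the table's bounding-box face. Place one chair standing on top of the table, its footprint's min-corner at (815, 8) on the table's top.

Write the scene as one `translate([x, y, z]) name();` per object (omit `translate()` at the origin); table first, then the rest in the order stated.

table();
translate([757, -411, 0]) stool();
translate([757, 695, 0]) stool();
translate([1902, 142, 0]) stool();
translate([815, 8, 712]) chair();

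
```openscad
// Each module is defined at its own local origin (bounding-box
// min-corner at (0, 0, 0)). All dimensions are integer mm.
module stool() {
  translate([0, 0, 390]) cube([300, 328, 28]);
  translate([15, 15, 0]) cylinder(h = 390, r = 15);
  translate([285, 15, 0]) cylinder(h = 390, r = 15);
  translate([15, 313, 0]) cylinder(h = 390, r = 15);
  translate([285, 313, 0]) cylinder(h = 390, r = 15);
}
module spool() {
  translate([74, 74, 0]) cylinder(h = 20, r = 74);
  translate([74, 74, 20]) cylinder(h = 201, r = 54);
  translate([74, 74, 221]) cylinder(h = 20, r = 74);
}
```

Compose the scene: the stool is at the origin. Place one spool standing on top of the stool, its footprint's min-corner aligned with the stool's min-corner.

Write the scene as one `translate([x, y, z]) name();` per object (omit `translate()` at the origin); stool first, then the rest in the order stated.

stool();
translate([0, 0, 418]) spool();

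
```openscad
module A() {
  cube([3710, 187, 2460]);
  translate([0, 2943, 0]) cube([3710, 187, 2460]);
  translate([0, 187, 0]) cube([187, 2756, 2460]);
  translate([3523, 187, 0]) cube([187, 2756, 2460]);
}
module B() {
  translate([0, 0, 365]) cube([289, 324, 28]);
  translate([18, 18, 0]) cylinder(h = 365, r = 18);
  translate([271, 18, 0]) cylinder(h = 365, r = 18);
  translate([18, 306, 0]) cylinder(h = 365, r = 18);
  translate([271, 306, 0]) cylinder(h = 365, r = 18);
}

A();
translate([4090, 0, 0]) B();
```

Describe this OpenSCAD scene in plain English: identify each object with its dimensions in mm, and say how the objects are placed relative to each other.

A is the wall frame of a small rectangular building: four walls, each 2460 mm tall and 187 mm thick, enclosing a footprint 3710 mm (x) by 3130 mm (y) outside-to-outside, with no floor or roof. The front and back walls (the −y and +y sides) span the full width; the two side walls fit between them.

B is a four-legged stool. The seat is a 289×324×28 mm slab whose top surface is at z = 393 mm; four round legs, each 36 mm in diameter, run from the floor (z = 0) to the underside of the seat, each leg's axis is inset half a diameter from the nearest pair of seat edges (so the leg's bounding box is flush with the corner).

The stool is on the floor beside the house frame on its +x side.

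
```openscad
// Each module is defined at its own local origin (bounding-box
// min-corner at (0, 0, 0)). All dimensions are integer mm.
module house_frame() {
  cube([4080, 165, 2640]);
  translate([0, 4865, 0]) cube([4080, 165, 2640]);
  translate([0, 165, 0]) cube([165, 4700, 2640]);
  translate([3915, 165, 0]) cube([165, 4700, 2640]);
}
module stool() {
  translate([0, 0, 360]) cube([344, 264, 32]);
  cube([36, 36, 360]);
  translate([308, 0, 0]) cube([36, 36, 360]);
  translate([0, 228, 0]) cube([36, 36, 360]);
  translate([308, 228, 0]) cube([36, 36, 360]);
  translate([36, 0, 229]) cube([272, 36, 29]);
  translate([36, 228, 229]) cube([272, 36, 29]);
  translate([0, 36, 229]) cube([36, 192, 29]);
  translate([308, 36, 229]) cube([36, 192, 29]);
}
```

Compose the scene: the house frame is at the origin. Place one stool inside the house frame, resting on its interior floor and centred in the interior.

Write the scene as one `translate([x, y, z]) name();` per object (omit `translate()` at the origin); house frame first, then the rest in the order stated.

house_frame();
translate([1868, 2383, 0]) stool();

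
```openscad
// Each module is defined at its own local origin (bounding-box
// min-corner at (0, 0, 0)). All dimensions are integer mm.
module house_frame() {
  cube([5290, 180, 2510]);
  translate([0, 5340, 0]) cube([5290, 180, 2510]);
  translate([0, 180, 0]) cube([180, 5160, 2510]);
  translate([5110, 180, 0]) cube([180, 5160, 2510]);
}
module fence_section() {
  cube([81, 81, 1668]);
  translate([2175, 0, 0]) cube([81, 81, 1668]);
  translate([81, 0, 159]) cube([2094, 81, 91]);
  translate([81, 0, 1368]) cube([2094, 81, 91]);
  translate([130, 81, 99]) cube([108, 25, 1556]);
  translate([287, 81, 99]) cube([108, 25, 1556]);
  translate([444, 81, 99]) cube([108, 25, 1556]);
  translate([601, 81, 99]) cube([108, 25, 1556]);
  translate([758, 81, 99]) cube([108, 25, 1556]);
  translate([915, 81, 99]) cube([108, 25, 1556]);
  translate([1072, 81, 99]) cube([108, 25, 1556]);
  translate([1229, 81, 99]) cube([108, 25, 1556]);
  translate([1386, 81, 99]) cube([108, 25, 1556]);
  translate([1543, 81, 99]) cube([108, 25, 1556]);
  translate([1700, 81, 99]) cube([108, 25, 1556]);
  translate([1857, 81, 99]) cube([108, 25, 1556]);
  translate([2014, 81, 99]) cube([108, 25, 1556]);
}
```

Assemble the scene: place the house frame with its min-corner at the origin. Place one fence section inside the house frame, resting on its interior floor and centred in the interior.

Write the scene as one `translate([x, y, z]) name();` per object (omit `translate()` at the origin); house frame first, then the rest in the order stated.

house_frame();
translate([1517, 2707, 0]) fence_section();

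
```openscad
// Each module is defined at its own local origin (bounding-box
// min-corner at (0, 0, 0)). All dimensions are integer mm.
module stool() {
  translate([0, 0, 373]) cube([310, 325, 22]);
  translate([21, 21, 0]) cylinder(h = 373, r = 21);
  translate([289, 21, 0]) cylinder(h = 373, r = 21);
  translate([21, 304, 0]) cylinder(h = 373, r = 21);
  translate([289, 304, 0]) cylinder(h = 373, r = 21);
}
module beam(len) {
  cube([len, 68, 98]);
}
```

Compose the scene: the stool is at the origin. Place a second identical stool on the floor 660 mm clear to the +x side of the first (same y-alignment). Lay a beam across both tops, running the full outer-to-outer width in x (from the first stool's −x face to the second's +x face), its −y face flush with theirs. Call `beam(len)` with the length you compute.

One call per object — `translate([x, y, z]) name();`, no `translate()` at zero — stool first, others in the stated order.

stool();
translate([970, 0, 0]) stool();
translate([0, 0, 395]) beam(1280);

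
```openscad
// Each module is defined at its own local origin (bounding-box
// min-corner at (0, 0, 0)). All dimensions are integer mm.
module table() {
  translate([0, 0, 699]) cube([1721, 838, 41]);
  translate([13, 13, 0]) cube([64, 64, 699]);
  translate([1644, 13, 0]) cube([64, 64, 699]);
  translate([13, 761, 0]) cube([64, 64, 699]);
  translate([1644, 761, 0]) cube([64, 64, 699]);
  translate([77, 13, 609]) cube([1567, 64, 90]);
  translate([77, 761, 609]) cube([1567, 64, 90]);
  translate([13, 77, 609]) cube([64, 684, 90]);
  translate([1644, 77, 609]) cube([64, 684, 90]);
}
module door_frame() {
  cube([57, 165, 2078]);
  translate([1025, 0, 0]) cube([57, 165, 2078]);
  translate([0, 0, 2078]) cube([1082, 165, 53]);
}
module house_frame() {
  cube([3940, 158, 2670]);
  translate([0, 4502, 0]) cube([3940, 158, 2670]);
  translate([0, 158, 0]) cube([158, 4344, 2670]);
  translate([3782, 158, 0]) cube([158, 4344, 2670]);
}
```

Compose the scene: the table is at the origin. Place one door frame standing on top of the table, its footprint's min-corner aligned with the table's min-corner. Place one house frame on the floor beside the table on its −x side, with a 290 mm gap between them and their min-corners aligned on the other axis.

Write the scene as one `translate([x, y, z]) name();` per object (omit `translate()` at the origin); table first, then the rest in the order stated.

table();
translate([0, 0, 740]) door_frame();
translate([-4230, 0, 0]) house_frame();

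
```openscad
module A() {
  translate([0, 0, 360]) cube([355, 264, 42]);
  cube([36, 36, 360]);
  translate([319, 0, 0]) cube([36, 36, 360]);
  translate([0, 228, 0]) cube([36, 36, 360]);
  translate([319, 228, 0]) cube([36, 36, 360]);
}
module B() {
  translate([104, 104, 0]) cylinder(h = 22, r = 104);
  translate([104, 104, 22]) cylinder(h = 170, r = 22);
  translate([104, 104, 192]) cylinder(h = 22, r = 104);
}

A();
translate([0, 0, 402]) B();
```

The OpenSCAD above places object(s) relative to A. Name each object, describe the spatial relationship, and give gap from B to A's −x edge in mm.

The spool's min-x is at 0; the stool's min-x is 0; gap = 0 mm.

A is a stool. B is a spool. The spool is on top of the stool. The gap from the spool to the stool's −x edge is 0 mm.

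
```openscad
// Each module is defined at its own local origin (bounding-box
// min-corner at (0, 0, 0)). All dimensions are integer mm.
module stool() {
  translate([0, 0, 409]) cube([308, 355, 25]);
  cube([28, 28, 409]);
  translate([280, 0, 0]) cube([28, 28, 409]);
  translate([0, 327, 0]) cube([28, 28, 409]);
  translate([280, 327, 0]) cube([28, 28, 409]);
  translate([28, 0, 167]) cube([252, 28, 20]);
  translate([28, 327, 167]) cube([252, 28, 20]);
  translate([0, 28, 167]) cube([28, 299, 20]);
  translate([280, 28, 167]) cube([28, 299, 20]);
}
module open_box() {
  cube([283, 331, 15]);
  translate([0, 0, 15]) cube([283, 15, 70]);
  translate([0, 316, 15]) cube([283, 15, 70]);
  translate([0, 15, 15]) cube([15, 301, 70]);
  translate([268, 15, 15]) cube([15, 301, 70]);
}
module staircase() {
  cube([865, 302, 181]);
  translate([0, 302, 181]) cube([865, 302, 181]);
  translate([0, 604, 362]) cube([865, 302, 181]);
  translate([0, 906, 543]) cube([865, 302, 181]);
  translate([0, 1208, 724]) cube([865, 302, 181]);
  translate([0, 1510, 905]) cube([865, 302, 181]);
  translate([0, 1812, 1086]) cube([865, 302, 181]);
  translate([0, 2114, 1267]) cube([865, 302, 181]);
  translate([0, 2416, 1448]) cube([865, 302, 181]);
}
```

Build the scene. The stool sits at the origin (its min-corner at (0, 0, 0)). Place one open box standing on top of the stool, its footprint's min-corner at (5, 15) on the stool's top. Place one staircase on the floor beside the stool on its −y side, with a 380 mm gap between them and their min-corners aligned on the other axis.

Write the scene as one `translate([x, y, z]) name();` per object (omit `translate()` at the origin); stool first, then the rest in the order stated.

stool();
translate([5, 15, 434]) open_box();
translate([0, -3098, 0]) staircase();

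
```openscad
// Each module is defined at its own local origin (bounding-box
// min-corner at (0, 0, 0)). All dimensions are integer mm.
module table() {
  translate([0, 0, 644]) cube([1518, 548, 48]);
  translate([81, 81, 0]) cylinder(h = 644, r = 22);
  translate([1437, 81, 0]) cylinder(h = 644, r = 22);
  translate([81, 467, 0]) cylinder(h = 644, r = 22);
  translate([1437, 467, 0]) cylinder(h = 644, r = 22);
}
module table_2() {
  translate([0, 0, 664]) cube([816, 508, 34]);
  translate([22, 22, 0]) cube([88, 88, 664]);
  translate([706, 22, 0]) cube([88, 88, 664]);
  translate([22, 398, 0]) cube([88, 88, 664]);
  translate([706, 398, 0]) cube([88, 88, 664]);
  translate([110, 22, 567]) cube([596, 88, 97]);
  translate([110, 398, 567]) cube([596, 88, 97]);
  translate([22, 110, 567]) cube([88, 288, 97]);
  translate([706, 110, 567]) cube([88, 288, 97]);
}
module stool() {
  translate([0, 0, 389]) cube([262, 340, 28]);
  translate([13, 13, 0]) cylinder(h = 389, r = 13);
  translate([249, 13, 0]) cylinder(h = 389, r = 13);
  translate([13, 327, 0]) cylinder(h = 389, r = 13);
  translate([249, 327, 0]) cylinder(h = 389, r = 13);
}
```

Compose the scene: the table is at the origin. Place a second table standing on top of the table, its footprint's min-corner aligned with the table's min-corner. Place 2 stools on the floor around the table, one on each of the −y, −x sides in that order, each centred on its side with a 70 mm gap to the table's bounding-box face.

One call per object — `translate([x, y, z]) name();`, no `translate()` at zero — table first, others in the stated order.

table();
translate([0, 0, 692]) table_2();
translate([628, -410, 0]) stool();
translate([-332, 104, 0]) stool();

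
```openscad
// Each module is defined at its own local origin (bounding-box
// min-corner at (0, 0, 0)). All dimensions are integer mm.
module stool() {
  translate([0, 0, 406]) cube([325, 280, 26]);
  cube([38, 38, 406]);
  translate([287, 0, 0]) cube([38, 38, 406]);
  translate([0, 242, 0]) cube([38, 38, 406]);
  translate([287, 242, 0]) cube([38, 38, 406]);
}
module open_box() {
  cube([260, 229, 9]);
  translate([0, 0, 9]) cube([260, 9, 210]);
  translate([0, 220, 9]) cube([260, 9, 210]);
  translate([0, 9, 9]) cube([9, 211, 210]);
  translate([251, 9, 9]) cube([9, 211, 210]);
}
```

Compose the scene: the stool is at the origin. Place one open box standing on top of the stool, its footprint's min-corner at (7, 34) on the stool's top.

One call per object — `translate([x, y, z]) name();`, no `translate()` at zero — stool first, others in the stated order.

stool();
translate([7, 34, 432]) open_box();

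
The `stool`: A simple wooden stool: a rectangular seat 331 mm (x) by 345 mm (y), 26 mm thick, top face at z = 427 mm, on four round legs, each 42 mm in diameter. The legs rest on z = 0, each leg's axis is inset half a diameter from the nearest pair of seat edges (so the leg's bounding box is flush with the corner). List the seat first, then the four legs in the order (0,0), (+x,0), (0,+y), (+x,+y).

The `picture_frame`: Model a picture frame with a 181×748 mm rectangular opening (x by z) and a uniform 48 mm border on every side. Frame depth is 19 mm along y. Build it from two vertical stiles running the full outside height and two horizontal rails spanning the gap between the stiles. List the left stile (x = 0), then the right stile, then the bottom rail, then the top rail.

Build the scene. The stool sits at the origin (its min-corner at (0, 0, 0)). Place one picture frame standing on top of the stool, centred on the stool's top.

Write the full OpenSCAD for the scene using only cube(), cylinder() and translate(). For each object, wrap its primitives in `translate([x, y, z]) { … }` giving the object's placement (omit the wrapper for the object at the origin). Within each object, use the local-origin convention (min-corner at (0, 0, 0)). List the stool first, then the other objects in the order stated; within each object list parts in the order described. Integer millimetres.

translate([0, 0, 401]) cube([331, 345, 26]);
translate([21, 21, 0]) cylinder(h = 401, r = 21);
translate([310, 21, 0]) cylinder(h = 401, r = 21);
translate([21, 324, 0]) cylinder(h = 401, r = 21);
translate([310, 324, 0]) cylinder(h = 401, r = 21);
translate([27, 163, 427]) {
  cube([48, 19, 844]);
  translate([229, 0, 0]) cube([48, 19, 844]);
  translate([48, 0, 0]) cube([181, 19, 48]);
  translate([48, 0, 796]) cube([181, 19, 48]);
}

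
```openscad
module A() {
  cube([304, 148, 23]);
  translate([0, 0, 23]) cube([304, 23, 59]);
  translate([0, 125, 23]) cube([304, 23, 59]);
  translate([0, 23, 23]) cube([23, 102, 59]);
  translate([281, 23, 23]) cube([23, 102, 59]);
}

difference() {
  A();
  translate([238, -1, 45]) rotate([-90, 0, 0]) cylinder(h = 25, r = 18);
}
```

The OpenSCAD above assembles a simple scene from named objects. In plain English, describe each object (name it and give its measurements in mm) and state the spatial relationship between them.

A is an open-topped rectangular box: outside dimensions 304×148×82 mm, with a uniform wall and base thickness of 23 mm. The base is a full 304×148 slab on the floor; four walls sit on top of the base. The front and back walls (the −y and +y sides) span the full width; the two side walls fit between them.

The open box has a circular hole of radius 18 mm through its front wall, centred at (x = 238, z = 45).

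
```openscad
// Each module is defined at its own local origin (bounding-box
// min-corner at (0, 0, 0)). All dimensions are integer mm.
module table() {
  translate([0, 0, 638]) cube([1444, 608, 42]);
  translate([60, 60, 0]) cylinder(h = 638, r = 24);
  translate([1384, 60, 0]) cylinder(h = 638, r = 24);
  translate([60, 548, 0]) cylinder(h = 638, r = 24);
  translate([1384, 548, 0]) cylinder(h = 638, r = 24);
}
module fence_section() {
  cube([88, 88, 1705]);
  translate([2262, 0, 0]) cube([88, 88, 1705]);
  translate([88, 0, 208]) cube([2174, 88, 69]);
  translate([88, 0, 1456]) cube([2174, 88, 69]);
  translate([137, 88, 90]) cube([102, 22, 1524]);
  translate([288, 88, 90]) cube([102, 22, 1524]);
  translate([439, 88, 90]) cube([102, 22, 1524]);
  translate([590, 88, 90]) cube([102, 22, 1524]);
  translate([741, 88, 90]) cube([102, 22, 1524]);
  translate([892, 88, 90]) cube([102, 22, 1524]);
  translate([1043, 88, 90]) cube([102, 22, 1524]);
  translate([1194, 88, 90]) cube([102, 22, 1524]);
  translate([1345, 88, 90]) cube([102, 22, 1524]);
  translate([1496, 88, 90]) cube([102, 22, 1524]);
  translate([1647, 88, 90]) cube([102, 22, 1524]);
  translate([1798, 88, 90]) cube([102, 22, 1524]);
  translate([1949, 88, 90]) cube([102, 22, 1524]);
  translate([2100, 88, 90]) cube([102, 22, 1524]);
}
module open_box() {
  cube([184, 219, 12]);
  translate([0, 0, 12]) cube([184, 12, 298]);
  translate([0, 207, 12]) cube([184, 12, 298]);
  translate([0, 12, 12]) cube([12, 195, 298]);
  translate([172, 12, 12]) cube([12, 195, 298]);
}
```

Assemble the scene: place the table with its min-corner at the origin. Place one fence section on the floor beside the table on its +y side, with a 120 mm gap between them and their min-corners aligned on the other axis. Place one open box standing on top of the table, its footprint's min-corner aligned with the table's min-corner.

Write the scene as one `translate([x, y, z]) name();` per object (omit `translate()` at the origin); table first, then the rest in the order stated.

table();
translate([0, 728, 0]) fence_section();
translate([0, 0, 680]) open_box();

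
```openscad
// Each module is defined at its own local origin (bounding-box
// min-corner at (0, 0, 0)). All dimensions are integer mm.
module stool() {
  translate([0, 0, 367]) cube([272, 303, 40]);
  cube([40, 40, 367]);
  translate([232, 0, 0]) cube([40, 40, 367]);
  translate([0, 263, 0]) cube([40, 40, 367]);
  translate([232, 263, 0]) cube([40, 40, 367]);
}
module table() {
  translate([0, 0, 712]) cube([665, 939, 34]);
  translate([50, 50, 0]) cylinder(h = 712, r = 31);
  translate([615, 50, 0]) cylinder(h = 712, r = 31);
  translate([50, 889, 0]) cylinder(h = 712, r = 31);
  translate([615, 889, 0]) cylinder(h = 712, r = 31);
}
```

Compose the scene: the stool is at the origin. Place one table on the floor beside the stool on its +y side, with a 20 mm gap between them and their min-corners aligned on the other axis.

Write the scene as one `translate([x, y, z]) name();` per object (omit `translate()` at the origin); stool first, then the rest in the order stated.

stool();
translate([0, 323, 0]) table();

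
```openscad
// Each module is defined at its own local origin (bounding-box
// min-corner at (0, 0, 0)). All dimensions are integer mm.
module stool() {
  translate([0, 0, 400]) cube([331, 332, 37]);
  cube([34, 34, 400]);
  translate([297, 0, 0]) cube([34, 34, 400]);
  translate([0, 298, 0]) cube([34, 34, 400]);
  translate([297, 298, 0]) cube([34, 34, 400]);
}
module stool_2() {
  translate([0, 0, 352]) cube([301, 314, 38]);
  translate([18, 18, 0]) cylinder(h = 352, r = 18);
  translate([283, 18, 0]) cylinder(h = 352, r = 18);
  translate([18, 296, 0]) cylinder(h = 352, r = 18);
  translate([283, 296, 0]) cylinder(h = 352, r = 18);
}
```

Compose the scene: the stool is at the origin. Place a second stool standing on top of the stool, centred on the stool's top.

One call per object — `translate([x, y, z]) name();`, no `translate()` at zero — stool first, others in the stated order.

stool();
translate([15, 9, 437]) stool_2();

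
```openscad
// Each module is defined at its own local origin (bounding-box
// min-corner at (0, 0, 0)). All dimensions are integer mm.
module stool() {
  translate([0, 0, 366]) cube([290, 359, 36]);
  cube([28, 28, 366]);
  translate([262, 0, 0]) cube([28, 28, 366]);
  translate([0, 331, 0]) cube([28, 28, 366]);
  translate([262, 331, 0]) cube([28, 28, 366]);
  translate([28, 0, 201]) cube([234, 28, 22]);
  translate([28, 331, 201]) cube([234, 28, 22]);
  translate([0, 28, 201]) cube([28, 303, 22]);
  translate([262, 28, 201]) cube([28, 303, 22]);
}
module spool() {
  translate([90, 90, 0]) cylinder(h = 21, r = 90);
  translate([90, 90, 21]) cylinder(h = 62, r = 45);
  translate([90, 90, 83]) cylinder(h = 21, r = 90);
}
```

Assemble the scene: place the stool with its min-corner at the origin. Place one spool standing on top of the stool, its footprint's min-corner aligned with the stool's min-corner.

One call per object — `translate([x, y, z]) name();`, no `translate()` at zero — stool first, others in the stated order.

stool();
translate([0, 0, 402]) spool();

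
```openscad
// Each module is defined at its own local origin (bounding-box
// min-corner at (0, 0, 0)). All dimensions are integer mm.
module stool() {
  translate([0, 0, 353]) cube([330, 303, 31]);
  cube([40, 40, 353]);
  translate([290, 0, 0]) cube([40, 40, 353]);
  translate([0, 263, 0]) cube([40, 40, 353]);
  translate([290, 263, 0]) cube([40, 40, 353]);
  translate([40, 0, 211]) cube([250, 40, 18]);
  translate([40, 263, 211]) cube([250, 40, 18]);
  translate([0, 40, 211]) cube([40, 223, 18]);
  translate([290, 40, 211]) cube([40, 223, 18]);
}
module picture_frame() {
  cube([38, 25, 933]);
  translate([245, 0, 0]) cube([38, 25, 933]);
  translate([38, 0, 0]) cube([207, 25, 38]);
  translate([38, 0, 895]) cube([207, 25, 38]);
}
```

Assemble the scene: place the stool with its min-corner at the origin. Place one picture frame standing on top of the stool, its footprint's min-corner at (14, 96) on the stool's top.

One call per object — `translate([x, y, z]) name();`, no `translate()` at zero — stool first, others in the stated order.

stool();
translate([14, 96, 384]) picture_frame();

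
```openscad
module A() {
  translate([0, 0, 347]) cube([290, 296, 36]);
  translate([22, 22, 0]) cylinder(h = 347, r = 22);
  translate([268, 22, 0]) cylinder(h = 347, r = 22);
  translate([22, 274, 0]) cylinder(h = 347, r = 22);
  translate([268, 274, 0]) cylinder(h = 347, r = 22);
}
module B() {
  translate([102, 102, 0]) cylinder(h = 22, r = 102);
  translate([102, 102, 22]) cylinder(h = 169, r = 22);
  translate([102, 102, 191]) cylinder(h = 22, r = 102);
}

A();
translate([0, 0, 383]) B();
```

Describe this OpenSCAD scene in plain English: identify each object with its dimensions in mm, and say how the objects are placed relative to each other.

A is a four-legged stool. The seat is 290×296 mm, 36 mm thick, top at z = 383 mm. It stands on four round legs, each 44 mm in diameter, from z = 0 to the seat underside, each leg's axis is inset half a diameter from the nearest pair of seat edges (so the leg's bounding box is flush with the corner).

B is a spool: two coaxial disc flanges of radius 102 mm and thickness 22 mm, joined by a core cylinder of radius 22 mm and height 169 mm. The lower flange rests on z = 0 and the three cylinders share a vertical axis.

The spool is on top of the stool.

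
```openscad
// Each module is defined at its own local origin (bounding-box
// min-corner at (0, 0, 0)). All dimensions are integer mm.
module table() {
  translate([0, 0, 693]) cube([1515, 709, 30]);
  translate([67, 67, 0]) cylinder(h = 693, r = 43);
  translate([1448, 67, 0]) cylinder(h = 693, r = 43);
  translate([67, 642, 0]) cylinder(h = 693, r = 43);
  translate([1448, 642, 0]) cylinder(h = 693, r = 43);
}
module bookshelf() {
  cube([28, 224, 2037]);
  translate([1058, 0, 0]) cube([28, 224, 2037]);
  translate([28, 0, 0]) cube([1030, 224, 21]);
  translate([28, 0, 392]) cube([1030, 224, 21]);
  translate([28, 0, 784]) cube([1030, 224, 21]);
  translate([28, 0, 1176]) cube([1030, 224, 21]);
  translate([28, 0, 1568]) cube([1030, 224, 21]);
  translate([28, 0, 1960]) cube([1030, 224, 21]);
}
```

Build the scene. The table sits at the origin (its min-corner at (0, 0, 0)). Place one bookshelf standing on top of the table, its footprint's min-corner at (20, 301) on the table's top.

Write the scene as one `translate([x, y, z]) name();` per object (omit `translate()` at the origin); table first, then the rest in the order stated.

table();
translate([20, 301, 723]) bookshelf();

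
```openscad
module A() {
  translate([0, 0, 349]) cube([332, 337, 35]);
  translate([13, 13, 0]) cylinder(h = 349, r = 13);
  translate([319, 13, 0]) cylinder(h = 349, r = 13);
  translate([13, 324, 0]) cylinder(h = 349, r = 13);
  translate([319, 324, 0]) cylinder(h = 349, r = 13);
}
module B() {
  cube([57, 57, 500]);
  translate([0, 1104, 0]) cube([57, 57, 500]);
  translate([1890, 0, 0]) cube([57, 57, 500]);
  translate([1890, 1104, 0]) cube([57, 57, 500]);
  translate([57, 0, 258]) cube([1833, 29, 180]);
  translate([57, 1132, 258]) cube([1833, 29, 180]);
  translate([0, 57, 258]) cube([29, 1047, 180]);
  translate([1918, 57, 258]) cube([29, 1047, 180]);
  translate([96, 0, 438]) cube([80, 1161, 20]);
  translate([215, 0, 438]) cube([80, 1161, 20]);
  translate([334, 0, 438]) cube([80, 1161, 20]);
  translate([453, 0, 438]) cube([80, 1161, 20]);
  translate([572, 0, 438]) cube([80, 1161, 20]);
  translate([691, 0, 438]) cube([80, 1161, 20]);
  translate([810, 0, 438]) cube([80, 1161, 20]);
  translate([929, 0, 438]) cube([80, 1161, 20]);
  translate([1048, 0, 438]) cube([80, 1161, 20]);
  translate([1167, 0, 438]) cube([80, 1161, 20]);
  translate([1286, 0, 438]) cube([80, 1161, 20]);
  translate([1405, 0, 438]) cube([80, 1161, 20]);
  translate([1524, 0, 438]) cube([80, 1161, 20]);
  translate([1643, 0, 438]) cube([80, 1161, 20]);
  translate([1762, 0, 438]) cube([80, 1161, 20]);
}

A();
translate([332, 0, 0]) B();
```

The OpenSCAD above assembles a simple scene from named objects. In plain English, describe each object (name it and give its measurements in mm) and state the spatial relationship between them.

A is a simple wooden stool: a rectangular seat 332 mm (x) by 337 mm (y), 35 mm thick, top face at z = 384 mm, on four round legs, each 26 mm in diameter. The legs rest on z = 0, each leg's axis is inset half a diameter from the nearest pair of seat edges (so the leg's bounding box is flush with the corner).

B is a bed frame 1947 mm long (x) by 1161 mm wide (y). Four 57×57 mm corner posts, 500 mm tall, at the corners of the footprint. Four rails of 29 mm thickness and 180 mm height run between adjacent posts with their undersides at z = 258 mm, their outer faces flush with the outside of the frame (the two x-running rails run between the posts' inner faces; the two y-running rails run between the posts' inner faces). 15 slats, each 80 mm wide (x) and 20 mm thick, lie across the top of the two x-running rails, running the full 1161 mm width of the frame in y; the slats are evenly spaced along x between the inner faces of the end posts with equal gaps (rounded down to the nearest mm) at the −x end and between each pair — any rounding remainder accumulates at the +x end.

The bed frame is against the stool's +x side, with their −y faces flush.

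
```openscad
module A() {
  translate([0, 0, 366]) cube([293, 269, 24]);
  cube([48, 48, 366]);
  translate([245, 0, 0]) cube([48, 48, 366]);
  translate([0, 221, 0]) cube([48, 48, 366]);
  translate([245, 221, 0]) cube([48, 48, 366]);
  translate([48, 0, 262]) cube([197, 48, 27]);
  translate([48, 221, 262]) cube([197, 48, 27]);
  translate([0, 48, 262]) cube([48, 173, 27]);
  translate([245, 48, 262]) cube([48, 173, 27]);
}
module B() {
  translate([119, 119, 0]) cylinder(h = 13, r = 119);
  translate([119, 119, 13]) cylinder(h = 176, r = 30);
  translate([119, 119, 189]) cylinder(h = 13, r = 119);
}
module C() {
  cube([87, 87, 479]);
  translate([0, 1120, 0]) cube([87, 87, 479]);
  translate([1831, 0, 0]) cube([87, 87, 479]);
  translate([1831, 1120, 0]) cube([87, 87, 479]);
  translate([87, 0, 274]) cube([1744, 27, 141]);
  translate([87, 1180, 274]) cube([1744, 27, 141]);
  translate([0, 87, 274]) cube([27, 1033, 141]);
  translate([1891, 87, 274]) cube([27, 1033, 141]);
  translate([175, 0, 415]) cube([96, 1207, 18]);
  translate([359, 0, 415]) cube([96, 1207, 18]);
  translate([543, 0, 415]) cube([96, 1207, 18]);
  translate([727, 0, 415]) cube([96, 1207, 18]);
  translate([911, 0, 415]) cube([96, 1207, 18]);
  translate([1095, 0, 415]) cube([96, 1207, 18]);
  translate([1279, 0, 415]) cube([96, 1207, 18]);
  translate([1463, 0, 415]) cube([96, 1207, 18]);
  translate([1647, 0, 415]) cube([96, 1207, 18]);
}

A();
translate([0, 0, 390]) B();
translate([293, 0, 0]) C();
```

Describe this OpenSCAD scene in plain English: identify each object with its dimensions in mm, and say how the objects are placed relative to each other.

A is a simple wooden stool: a rectangular seat 293 mm (x) by 269 mm (y), 24 mm thick, top face at z = 390 mm, on four square legs, each 48×48 mm in cross-section. The legs rest on z = 0, each flush with a corner of the seat. Four stretchers, 48 mm wide and 27 mm tall, connect adjacent legs with their undersides at z = 262 mm, each running between the inner faces of the legs it joins and aligned with the legs' outer faces on the other axis.

B is a spool: two coaxial disc flanges of radius 119 mm and thickness 13 mm, joined by a core cylinder of radius 30 mm and height 176 mm. The lower flange rests on z = 0 and the three cylinders share a vertical axis.

C is a bed frame 1918 mm long (x) by 1207 mm wide (y). Four 87×87 mm corner posts, 479 mm tall, at the corners of the footprint. Four rails of 27 mm thickness and 141 mm height run between adjacent posts with their undersides at z = 274 mm, their outer faces flush with the outside of the frame (the two x-running rails run between the posts' inner faces; the two y-running rails run between the posts' inner faces). 9 slats, each 96 mm wide (x) and 18 mm thick, lie across the top of the two x-running rails, running the full 1207 mm width of the frame in y; the slats are evenly spaced along x between the inner faces of the end posts with equal gaps (rounded down to the nearest mm) at the −x end and between each pair — any rounding remainder accumulates at the +x end.

The spool is on top of the stool. The bed frame is against the stool's +x side, with their −y faces flush.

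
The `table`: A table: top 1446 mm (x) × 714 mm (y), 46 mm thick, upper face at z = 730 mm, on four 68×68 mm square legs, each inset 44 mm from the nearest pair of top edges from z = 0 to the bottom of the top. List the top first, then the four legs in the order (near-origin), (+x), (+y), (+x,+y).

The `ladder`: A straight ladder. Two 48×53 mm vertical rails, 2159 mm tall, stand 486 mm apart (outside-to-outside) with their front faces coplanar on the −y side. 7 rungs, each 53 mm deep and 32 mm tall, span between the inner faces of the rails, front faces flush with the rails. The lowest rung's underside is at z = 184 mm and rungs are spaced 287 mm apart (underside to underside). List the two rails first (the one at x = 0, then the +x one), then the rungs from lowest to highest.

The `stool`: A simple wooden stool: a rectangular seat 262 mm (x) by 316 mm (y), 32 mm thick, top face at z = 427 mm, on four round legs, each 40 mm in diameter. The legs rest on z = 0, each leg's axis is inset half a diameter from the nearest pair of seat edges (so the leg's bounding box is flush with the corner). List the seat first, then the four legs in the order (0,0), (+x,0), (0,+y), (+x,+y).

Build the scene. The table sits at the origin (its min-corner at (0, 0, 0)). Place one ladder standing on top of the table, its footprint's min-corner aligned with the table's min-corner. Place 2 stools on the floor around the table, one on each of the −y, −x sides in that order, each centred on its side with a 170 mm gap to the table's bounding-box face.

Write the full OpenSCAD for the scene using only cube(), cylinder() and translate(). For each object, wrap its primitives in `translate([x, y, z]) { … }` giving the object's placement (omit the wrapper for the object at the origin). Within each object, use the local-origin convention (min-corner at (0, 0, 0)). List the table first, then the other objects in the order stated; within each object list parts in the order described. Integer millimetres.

translate([0, 0, 684]) cube([1446, 714, 46]);
translate([44, 44, 0]) cube([68, 68, 684]);
translate([1334, 44, 0]) cube([68, 68, 684]);
translate([44, 602, 0]) cube([68, 68, 684]);
translate([1334, 602, 0]) cube([68, 68, 684]);
translate([0, 0, 730]) {
  cube([48, 53, 2159]);
  translate([438, 0, 0]) cube([48, 53, 2159]);
  translate([48, 0, 184]) cube([390, 53, 32]);
  translate([48, 0, 471]) cube([390, 53, 32]);
  translate([48, 0, 758]) cube([390, 53, 32]);
  translate([48, 0, 1045]) cube([390, 53, 32]);
  translate([48, 0, 1332]) cube([390, 53, 32]);
  translate([48, 0, 1619]) cube([390, 53, 32]);
  translate([48, 0, 1906]) cube([390, 53, 32]);
}
translate([592, -486, 0]) {
  translate([0, 0, 395]) cube([262, 316, 32]);
  translate([20, 20, 0]) cylinder(h = 395, r = 20);
  translate([242, 20, 0]) cylinder(h = 395, r = 20);
  translate([20, 296, 0]) cylinder(h = 395, r = 20);
  translate([242, 296, 0]) cylinder(h = 395, r = 20);
}
translate([-432, 199, 0]) {
  translate([0, 0, 395]) cube([262, 316, 32]);
  translate([20, 20, 0]) cylinder(h = 395, r = 20);
  translate([242, 20, 0]) cylinder(h = 395, r = 20);
  translate([20, 296, 0]) cylinder(h = 395, r = 20);
  translate([242, 296, 0]) cylinder(h = 395, r = 20);
}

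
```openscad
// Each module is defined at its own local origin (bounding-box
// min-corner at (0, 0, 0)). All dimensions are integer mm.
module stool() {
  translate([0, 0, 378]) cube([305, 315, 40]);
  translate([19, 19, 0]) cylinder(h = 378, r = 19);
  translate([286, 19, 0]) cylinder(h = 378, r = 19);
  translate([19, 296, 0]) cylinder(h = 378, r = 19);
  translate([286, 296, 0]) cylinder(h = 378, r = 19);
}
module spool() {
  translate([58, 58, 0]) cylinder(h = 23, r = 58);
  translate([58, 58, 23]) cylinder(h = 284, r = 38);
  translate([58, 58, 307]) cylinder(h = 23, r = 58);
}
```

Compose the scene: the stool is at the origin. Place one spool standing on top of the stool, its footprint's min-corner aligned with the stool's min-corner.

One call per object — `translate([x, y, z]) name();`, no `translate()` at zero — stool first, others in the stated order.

stool();
translate([0, 0, 418]) spool();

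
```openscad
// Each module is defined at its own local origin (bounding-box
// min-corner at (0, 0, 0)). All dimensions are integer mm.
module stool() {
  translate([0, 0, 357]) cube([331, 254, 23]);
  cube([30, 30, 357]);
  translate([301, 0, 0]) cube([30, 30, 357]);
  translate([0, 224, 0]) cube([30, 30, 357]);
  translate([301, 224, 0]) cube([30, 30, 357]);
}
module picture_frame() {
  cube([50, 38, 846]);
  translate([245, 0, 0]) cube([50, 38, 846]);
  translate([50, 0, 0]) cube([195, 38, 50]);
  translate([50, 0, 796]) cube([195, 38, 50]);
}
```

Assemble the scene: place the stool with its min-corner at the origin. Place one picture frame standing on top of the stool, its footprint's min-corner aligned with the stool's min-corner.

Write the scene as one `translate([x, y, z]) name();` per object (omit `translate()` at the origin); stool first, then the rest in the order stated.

stool();
translate([0, 0, 380]) picture_frame();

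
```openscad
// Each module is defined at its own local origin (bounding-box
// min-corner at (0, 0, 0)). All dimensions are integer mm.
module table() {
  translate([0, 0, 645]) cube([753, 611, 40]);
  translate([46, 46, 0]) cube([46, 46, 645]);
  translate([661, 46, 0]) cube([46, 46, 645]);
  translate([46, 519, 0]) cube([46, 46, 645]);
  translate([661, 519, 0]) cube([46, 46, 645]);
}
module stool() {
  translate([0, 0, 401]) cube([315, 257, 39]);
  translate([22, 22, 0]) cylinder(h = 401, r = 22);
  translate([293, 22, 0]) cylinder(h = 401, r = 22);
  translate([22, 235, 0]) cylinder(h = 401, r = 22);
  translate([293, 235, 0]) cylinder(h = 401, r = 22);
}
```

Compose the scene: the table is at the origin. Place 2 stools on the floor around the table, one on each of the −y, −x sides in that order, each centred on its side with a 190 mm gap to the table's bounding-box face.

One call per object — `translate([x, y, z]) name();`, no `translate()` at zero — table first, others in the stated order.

table();
translate([219, -447, 0]) stool();
translate([-505, 177, 0]) stool();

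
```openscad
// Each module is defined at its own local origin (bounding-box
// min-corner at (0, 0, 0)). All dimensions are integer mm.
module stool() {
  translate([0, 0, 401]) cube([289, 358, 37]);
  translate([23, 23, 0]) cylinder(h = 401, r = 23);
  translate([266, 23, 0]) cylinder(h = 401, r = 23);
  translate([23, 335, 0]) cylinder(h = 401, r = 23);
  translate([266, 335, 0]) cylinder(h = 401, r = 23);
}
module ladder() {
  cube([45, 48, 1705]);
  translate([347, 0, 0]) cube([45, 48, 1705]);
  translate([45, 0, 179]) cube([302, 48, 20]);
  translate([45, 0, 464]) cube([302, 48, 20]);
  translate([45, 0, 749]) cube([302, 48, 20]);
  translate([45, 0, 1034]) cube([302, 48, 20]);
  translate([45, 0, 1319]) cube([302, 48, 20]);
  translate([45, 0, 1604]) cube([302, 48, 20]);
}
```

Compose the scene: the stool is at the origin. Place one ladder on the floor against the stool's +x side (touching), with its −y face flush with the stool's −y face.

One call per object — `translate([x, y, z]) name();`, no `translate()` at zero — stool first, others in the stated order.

stool();
translate([289, 0, 0]) ladder();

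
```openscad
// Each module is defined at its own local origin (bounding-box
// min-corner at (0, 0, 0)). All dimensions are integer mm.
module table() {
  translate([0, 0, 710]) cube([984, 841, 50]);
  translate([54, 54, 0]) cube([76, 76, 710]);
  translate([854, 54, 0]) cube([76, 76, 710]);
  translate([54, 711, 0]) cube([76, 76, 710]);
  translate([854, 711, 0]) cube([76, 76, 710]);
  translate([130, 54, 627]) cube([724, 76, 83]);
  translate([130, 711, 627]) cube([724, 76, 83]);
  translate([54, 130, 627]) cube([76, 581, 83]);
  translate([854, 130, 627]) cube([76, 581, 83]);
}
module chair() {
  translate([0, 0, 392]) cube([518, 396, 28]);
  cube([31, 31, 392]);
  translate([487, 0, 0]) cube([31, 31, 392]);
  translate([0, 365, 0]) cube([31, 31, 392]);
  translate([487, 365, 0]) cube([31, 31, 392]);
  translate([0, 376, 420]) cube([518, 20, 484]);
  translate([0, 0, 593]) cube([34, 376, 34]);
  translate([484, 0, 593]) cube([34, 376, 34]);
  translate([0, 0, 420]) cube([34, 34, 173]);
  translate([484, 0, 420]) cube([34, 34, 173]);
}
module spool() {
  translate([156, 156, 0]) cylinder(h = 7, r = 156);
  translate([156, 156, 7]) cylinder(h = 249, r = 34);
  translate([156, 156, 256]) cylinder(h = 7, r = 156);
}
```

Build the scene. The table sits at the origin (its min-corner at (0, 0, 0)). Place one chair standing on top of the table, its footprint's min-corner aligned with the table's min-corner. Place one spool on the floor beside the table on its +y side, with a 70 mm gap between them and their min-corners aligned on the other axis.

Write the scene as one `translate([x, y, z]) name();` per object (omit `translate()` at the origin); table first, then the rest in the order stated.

table();
translate([0, 0, 760]) chair();
translate([0, 911, 0]) spool();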